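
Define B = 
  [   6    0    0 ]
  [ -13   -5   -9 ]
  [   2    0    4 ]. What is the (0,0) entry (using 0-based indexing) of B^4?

1296

Characteristic polynomial: μ^3 - 5μ^2 - 26μ + 120 = (μ - 6)(μ - 4)(μ + 5), so the eigenvalues are -5, 4, 6.
μ=4: eigenvector (0, -1, 1).
μ=-5: eigenvector (0, 1, 0).
μ=6: eigenvector (1, -2, 1).
P = [[0, 0, 1], [-1, 1, -2], [1, 0, 1]], D = diag(4, -5, 6), P⁻¹ = [[-1, 0, 1], [1, 1, 1], [1, 0, 0]].
B⁴ = P·diag(256, 625, 1296)·P⁻¹ = [[1296, 0, 0], [-1711, 625, 369], [1040, 0, 256]].
The requested entry is 1296.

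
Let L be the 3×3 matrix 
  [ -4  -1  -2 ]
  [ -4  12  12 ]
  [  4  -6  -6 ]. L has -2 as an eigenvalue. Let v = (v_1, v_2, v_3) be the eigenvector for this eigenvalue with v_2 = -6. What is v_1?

L + 2I = [[-2, -1, -2], [-4, 14, 12], [4, -6, -4]].
Solving (L + 2I)v = 0 gives the eigenspace spanned by (-3, -6, 6).
With v_2 = -6, v = (-3, -6, 6), so v_1 = -3.

-3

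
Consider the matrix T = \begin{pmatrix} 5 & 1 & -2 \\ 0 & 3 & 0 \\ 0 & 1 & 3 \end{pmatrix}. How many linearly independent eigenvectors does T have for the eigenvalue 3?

T − 3I = [[2, 1, -2], [0, 0, 0], [0, 1, 0]].
This matrix has rank 2, so its null space has dimension 3 − 2 = 1.

1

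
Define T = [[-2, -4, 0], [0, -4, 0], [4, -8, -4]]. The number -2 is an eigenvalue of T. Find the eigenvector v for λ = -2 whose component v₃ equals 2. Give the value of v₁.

T + 2I = [[0, -4, 0], [0, -2, 0], [4, -8, -2]].
Solving (T + 2I)v = 0 gives the eigenspace spanned by (1, 0, 2).
With v₃ = 2, v = (1, 0, 2), so v₁ = 1.

1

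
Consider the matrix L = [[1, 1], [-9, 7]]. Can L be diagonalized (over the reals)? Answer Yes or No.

Characteristic polynomial: p(s) = s^2 - 8s + 16 = (s - 4)^2.
s = 4 has algebraic multiplicity 2; rank(L − 4I) = 1, so geometric multiplicity = 1.
Geometric multiplicity < algebraic multiplicity, so L is not diagonalizable.

No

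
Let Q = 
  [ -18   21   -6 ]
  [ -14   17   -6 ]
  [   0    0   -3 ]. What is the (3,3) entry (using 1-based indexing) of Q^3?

-27

Characteristic polynomial: t^3 + 4t^2 - 9t - 36 = (t - 3)(t + 3)(t + 4), so the eigenvalues are -4, -3, 3.
t=-3: eigenvector (1, 1, 1).
t=3: eigenvector (1, 1, 0).
t=-4: eigenvector (3, 2, 0).
P = [[1, 1, 3], [1, 1, 2], [1, 0, 0]], D = diag(-3, 3, -4), P⁻¹ = [[0, 0, 1], [-2, 3, -1], [1, -1, 0]].
Q³ = P·diag(-27, 27, -64)·P⁻¹ = [[-246, 273, -54], [-182, 209, -54], [0, 0, -27]].
The requested entry is -27.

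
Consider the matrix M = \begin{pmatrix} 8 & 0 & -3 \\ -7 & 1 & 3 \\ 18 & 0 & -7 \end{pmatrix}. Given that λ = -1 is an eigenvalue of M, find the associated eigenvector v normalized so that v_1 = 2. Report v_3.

6

M + 1I = [[9, 0, -3], [-7, 2, 3], [18, 0, -6]].
Solving (M + 1I)v = 0 gives the eigenspace spanned by (2, -2, 6).
With v_1 = 2, v = (2, -2, 6), so v_3 = 6.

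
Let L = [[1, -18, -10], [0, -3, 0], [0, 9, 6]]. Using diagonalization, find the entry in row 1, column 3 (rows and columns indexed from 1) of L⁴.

Characteristic polynomial: r^3 - 4r^2 - 15r + 18 = (r - 6)(r - 1)(r + 3), so the eigenvalues are -3, 1, 6.
r=1: eigenvector (1, 0, 0).
r=6: eigenvector (-2, 0, 1).
r=-3: eigenvector (-2, -1, 1).
P = [[1, -2, -2], [0, 0, -1], [0, 1, 1]], D = diag(1, 6, -3), P⁻¹ = [[1, 0, 2], [0, 1, 1], [0, -1, 0]].
L⁴ = P·diag(1, 1296, 81)·P⁻¹ = [[1, -2430, -2590], [0, 81, 0], [0, 1215, 1296]].
The requested entry is -2590.

-2590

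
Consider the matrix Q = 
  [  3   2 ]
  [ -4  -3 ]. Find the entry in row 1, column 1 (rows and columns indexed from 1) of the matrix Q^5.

Characteristic polynomial: λ^2 - 1 = (λ - 1)(λ + 1), so the eigenvalues are -1, 1.
λ=1: eigenvector (1, -1).
λ=-1: eigenvector (1, -2).
P = [[1, 1], [-1, -2]], D = diag(1, -1), P⁻¹ = [[2, 1], [-1, -1]].
Q⁵ = P·diag(1, -1)·P⁻¹ = [[3, 2], [-4, -3]].
The requested entry is 3.

3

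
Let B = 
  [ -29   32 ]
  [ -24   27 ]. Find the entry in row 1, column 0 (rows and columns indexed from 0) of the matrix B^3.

Characteristic polynomial: r^2 + 2r - 15 = (r - 3)(r + 5), so the eigenvalues are -5, 3.
r=-5: eigenvector (4, 3).
r=3: eigenvector (1, 1).
P = [[4, 1], [3, 1]], D = diag(-5, 3), P⁻¹ = [[1, -1], [-3, 4]].
B³ = P·diag(-125, 27)·P⁻¹ = [[-581, 608], [-456, 483]].
The requested entry is -456.

-456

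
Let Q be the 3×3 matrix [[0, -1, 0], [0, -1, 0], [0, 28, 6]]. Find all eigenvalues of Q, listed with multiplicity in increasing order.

-1, 0, 6

Characteristic polynomial: p(r) = r^3 - 5r^2 - 6r = r(r - 6)(r + 1).
Roots (with multiplicity): -1, 0, 6.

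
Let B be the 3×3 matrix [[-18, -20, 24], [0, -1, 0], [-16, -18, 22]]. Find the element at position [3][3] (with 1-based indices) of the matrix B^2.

100

Characteristic polynomial: r^3 - 3r^2 - 16r - 12 = (r - 6)(r + 1)(r + 2), so the eigenvalues are -2, -1, 6.
r=-2: eigenvector (3, 0, 2).
r=-1: eigenvector (-4, 1, -2).
r=6: eigenvector (1, 0, 1).
P = [[3, -4, 1], [0, 1, 0], [2, -2, 1]], D = diag(-2, -1, 6), P⁻¹ = [[1, 2, -1], [0, 1, 0], [-2, -2, 3]].
B² = P·diag(4, 1, 36)·P⁻¹ = [[-60, -52, 96], [0, 1, 0], [-64, -58, 100]].
The requested entry is 100.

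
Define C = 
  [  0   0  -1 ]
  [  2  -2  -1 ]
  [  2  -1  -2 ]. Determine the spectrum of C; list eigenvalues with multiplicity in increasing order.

Characteristic polynomial: p(t) = t^3 + 4t^2 + 5t + 2 = (t + 1)^2(t + 2).
Roots (with multiplicity): -2, -1, -1.

-2, -1, -1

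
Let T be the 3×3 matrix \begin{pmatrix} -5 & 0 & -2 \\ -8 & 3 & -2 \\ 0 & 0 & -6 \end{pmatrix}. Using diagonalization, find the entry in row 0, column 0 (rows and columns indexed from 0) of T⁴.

Characteristic polynomial: r^3 + 8r^2 - 3r - 90 = (r - 3)(r + 5)(r + 6), so the eigenvalues are -6, -5, 3.
r=-5: eigenvector (1, 1, 0).
r=-6: eigenvector (2, 2, 1).
r=3: eigenvector (0, 1, 0).
P = [[1, 2, 0], [1, 2, 1], [0, 1, 0]], D = diag(-5, -6, 3), P⁻¹ = [[1, 0, -2], [0, 0, 1], [-1, 1, 0]].
T⁴ = P·diag(625, 1296, 81)·P⁻¹ = [[625, 0, 1342], [544, 81, 1342], [0, 0, 1296]].
The requested entry is 625.

625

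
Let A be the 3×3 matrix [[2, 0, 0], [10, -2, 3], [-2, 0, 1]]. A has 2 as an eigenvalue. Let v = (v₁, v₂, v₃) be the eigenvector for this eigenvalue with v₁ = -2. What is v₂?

-2

A − 2I = [[0, 0, 0], [10, -4, 3], [-2, 0, -1]].
Solving (A − 2I)v = 0 gives the eigenspace spanned by (-2, -2, 4).
With v₁ = -2, v = (-2, -2, 4), so v₂ = -2.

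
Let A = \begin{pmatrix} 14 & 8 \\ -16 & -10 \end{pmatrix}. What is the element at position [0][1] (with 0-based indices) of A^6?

Characteristic polynomial: s^2 - 4s - 12 = (s - 6)(s + 2), so the eigenvalues are -2, 6.
s=-2: eigenvector (1, -2).
s=6: eigenvector (1, -1).
P = [[1, 1], [-2, -1]], D = diag(-2, 6), P⁻¹ = [[-1, -1], [2, 1]].
A⁶ = P·diag(64, 46656)·P⁻¹ = [[93248, 46592], [-93184, -46528]].
The requested entry is 46592.

46592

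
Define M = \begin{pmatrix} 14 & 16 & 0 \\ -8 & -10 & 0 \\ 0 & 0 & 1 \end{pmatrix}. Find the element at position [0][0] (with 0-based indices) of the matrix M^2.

68

Characteristic polynomial: r^3 - 5r^2 - 8r + 12 = (r - 6)(r - 1)(r + 2), so the eigenvalues are -2, 1, 6.
r=6: eigenvector (2, -1, 0).
r=1: eigenvector (0, 0, 1).
r=-2: eigenvector (-1, 1, 0).
P = [[2, 0, -1], [-1, 0, 1], [0, 1, 0]], D = diag(6, 1, -2), P⁻¹ = [[1, 1, 0], [0, 0, 1], [1, 2, 0]].
M² = P·diag(36, 1, 4)·P⁻¹ = [[68, 64, 0], [-32, -28, 0], [0, 0, 1]].
The requested entry is 68.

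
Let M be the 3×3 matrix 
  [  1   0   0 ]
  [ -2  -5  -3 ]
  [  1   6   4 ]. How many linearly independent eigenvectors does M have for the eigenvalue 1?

M − 1I = [[0, 0, 0], [-2, -6, -3], [1, 6, 3]].
This matrix has rank 2, so its null space has dimension 3 − 2 = 1.

1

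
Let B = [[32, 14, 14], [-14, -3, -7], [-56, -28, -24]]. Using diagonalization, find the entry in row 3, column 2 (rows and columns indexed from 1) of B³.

-364

Characteristic polynomial: t^3 - 5t^2 - 8t + 48 = (t - 4)^2(t + 3), so the eigenvalues are -3, 4, 4.
t=4: eigenvector (1, 0, -2).
t=-3: eigenvector (-2, 1, 4).
t=4: eigenvector (1, -1, -1).
P = [[1, -2, 1], [0, 1, -1], [-2, 4, -1]], D = diag(4, -3, 4), P⁻¹ = [[3, 2, 1], [2, 1, 1], [2, 0, 1]].
B³ = P·diag(64, -27, 64)·P⁻¹ = [[428, 182, 182], [-182, -27, -91], [-728, -364, -300]].
The requested entry is -364.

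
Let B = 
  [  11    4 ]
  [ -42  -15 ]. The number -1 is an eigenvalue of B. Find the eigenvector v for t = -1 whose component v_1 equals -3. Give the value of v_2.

9

B + 1I = [[12, 4], [-42, -14]].
Solving (B + 1I)v = 0 gives the eigenspace spanned by (-3, 9).
With v_1 = -3, v = (-3, 9), so v_2 = 9.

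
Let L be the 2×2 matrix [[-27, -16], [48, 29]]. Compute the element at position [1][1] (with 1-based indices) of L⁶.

-43959

Characteristic polynomial: s^2 - 2s - 15 = (s - 5)(s + 3), so the eigenvalues are -3, 5.
s=-3: eigenvector (2, -3).
s=5: eigenvector (1, -2).
P = [[2, 1], [-3, -2]], D = diag(-3, 5), P⁻¹ = [[2, 1], [-3, -2]].
L⁶ = P·diag(729, 15625)·P⁻¹ = [[-43959, -29792], [89376, 60313]].
The requested entry is -43959.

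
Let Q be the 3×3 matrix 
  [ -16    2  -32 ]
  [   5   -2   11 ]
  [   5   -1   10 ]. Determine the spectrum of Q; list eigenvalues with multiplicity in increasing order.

Characteristic polynomial: p(t) = t^3 + 8t^2 + 13t + 6 = (t + 1)^2(t + 6).
Roots (with multiplicity): -6, -1, -1.

-6, -1, -1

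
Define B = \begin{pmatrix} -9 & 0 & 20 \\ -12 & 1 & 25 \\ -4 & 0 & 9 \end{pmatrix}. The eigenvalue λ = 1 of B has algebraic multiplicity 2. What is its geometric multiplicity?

1

B − 1I = [[-10, 0, 20], [-12, 0, 25], [-4, 0, 8]].
This matrix has rank 2, so its null space has dimension 3 − 2 = 1.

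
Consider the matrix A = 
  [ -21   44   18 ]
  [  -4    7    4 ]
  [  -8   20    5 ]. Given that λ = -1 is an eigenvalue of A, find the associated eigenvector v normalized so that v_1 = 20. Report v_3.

A + 1I = [[-20, 44, 18], [-4, 8, 4], [-8, 20, 6]].
Solving (A + 1I)v = 0 gives the eigenspace spanned by (20, 5, 10).
With v_1 = 20, v = (20, 5, 10), so v_3 = 10.

10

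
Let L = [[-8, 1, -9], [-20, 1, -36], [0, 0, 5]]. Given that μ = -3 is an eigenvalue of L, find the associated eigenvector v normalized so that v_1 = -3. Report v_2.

L + 3I = [[-5, 1, -9], [-20, 4, -36], [0, 0, 8]].
Solving (L + 3I)v = 0 gives the eigenspace spanned by (-3, -15, 0).
With v_1 = -3, v = (-3, -15, 0), so v_2 = -15.

-15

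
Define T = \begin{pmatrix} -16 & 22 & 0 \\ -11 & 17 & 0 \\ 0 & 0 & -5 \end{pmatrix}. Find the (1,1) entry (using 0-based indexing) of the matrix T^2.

Characteristic polynomial: r^3 + 4r^2 - 35r - 150 = (r - 6)(r + 5)^2, so the eigenvalues are -5, -5, 6.
r=-5: eigenvector (2, 1, 0).
r=6: eigenvector (1, 1, 0).
r=-5: eigenvector (0, 0, 1).
P = [[2, 1, 0], [1, 1, 0], [0, 0, 1]], D = diag(-5, 6, -5), P⁻¹ = [[1, -1, 0], [-1, 2, 0], [0, 0, 1]].
T² = P·diag(25, 36, 25)·P⁻¹ = [[14, 22, 0], [-11, 47, 0], [0, 0, 25]].
The requested entry is 47.

47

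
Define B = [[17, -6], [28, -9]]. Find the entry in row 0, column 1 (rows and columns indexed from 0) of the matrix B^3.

-294

Characteristic polynomial: s^2 - 8s + 15 = (s - 5)(s - 3), so the eigenvalues are 3, 5.
s=3: eigenvector (3, 7).
s=5: eigenvector (1, 2).
P = [[3, 1], [7, 2]], D = diag(3, 5), P⁻¹ = [[-2, 1], [7, -3]].
B³ = P·diag(27, 125)·P⁻¹ = [[713, -294], [1372, -561]].
The requested entry is -294.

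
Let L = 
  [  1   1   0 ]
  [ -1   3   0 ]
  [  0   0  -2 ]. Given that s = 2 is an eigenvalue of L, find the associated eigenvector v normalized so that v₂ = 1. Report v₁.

1

L − 2I = [[-1, 1, 0], [-1, 1, 0], [0, 0, -4]].
Solving (L − 2I)v = 0 gives the eigenspace spanned by (1, 1, 0).
With v₂ = 1, v = (1, 1, 0), so v₁ = 1.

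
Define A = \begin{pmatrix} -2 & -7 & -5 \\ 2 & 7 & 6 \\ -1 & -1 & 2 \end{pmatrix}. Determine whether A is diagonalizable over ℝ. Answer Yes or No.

No

Characteristic polynomial: p(r) = r^3 - 7r^2 + 11r - 5 = (r - 5)(r - 1)^2.
r = 1 has algebraic multiplicity 2; rank(A − 1I) = 2, so geometric multiplicity = 1.
Geometric multiplicity < algebraic multiplicity, so A is not diagonalizable.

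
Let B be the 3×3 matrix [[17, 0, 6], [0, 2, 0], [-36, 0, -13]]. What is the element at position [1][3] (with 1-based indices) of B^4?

Characteristic polynomial: λ^3 - 6λ^2 + 3λ + 10 = (λ - 5)(λ - 2)(λ + 1), so the eigenvalues are -1, 2, 5.
λ=5: eigenvector (-1, 0, 2).
λ=2: eigenvector (0, 1, 0).
λ=-1: eigenvector (-1, 0, 3).
P = [[-1, 0, -1], [0, 1, 0], [2, 0, 3]], D = diag(5, 2, -1), P⁻¹ = [[-3, 0, -1], [0, 1, 0], [2, 0, 1]].
B⁴ = P·diag(625, 16, 1)·P⁻¹ = [[1873, 0, 624], [0, 16, 0], [-3744, 0, -1247]].
The requested entry is 624.

624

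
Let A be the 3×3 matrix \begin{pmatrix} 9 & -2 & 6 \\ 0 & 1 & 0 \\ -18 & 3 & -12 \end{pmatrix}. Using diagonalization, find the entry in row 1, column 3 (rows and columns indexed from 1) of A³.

54

Characteristic polynomial: λ^3 + 2λ^2 - 3λ = λ(λ - 1)(λ + 3), so the eigenvalues are -3, 0, 1.
λ=0: eigenvector (2, 0, -3).
λ=1: eigenvector (-2, 1, 3).
λ=-3: eigenvector (1, 0, -2).
P = [[2, -2, 1], [0, 1, 0], [-3, 3, -2]], D = diag(0, 1, -3), P⁻¹ = [[2, 1, 1], [0, 1, 0], [-3, 0, -2]].
A³ = P·diag(0, 1, -27)·P⁻¹ = [[81, -2, 54], [0, 1, 0], [-162, 3, -108]].
The requested entry is 54.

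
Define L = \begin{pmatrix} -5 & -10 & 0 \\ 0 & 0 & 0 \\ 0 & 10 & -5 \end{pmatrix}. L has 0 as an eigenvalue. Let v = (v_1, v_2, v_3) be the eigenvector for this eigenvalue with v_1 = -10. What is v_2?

L = [[-5, -10, 0], [0, 0, 0], [0, 10, -5]].
Solving (L)v = 0 gives the eigenspace spanned by (-10, 5, 10).
With v_1 = -10, v = (-10, 5, 10), so v_2 = 5.

5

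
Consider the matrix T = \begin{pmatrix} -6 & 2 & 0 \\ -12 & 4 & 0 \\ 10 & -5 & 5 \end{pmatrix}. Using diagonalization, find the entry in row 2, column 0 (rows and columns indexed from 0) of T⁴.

1250

Characteristic polynomial: r^3 - 3r^2 - 10r = r(r - 5)(r + 2), so the eigenvalues are -2, 0, 5.
r=-2: eigenvector (1, 2, 0).
r=0: eigenvector (1, 3, 1).
r=5: eigenvector (0, 0, 1).
P = [[1, 1, 0], [2, 3, 0], [0, 1, 1]], D = diag(-2, 0, 5), P⁻¹ = [[3, -1, 0], [-2, 1, 0], [2, -1, 1]].
T⁴ = P·diag(16, 0, 625)·P⁻¹ = [[48, -16, 0], [96, -32, 0], [1250, -625, 625]].
The requested entry is 1250.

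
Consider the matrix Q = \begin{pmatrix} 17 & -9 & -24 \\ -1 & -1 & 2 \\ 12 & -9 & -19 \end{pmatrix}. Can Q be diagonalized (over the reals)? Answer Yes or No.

No

Characteristic polynomial: p(r) = r^3 + 3r^2 - 24r - 80 = (r - 5)(r + 4)^2.
r = -4 has algebraic multiplicity 2; rank(Q + 4I) = 2, so geometric multiplicity = 1.
Geometric multiplicity < algebraic multiplicity, so Q is not diagonalizable.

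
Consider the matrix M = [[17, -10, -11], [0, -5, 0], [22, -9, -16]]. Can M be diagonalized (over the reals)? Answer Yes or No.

Characteristic polynomial: p(t) = t^3 + 4t^2 - 35t - 150 = (t - 6)(t + 5)^2.
t = -5 has algebraic multiplicity 2; rank(M + 5I) = 2, so geometric multiplicity = 1.
Geometric multiplicity < algebraic multiplicity, so M is not diagonalizable.

No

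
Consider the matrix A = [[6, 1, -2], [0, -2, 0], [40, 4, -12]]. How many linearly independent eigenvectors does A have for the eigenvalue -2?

A + 2I = [[8, 1, -2], [0, 0, 0], [40, 4, -10]].
This matrix has rank 2, so its null space has dimension 3 − 2 = 1.

1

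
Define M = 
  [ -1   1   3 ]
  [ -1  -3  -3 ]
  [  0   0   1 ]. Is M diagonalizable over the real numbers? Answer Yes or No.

No

Characteristic polynomial: p(r) = r^3 + 3r^2 - 4 = (r - 1)(r + 2)^2.
r = -2 has algebraic multiplicity 2; rank(M + 2I) = 2, so geometric multiplicity = 1.
Geometric multiplicity < algebraic multiplicity, so M is not diagonalizable.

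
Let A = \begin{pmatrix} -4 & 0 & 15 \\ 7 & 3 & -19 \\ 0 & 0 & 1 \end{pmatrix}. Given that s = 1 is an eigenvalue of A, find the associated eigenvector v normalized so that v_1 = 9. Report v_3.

A − 1I = [[-5, 0, 15], [7, 2, -19], [0, 0, 0]].
Solving (A − 1I)v = 0 gives the eigenspace spanned by (9, -3, 3).
With v_1 = 9, v = (9, -3, 3), so v_3 = 3.

3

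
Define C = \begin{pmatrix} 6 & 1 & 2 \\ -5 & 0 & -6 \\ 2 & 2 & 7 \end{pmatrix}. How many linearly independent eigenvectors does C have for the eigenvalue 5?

1

C − 5I = [[1, 1, 2], [-5, -5, -6], [2, 2, 2]].
This matrix has rank 2, so its null space has dimension 3 − 2 = 1.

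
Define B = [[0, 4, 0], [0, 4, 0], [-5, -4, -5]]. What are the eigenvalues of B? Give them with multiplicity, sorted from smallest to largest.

-5, 0, 4

Characteristic polynomial: p(t) = t^3 + t^2 - 20t = t(t - 4)(t + 5).
Roots (with multiplicity): -5, 0, 4.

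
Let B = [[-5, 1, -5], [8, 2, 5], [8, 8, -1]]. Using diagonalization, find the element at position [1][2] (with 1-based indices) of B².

-43

Characteristic polynomial: s^3 + 4s^2 - 15s - 18 = (s - 3)(s + 1)(s + 6), so the eigenvalues are -6, -1, 3.
s=3: eigenvector (-1, 2, 2).
s=-6: eigenvector (-1, 1, 0).
s=-1: eigenvector (-1, 1, 1).
P = [[-1, -1, -1], [2, 1, 1], [2, 0, 1]], D = diag(3, -6, -1), P⁻¹ = [[1, 1, 0], [0, 1, -1], [-2, -2, 1]].
B² = P·diag(9, 36, 1)·P⁻¹ = [[-7, -43, 35], [16, 52, -35], [16, 16, 1]].
The requested entry is -43.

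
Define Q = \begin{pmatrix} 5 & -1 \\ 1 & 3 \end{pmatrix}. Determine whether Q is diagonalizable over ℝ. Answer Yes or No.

No

Characteristic polynomial: p(μ) = μ^2 - 8μ + 16 = (μ - 4)^2.
μ = 4 has algebraic multiplicity 2; rank(Q − 4I) = 1, so geometric multiplicity = 1.
Geometric multiplicity < algebraic multiplicity, so Q is not diagonalizable.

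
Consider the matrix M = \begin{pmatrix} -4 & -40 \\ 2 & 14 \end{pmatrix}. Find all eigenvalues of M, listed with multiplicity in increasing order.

4, 6

Characteristic polynomial: p(s) = s^2 - 10s + 24 = (s - 6)(s - 4).
Roots (with multiplicity): 4, 6.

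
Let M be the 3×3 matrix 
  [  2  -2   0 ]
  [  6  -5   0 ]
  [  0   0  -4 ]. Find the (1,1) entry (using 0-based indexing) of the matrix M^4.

61

Characteristic polynomial: s^3 + 7s^2 + 14s + 8 = (s + 1)(s + 2)(s + 4), so the eigenvalues are -4, -2, -1.
s=-2: eigenvector (1, 2, 0).
s=-4: eigenvector (0, 0, 1).
s=-1: eigenvector (-2, -3, 0).
P = [[1, 0, -2], [2, 0, -3], [0, 1, 0]], D = diag(-2, -4, -1), P⁻¹ = [[-3, 2, 0], [0, 0, 1], [-2, 1, 0]].
M⁴ = P·diag(16, 256, 1)·P⁻¹ = [[-44, 30, 0], [-90, 61, 0], [0, 0, 256]].
The requested entry is 61.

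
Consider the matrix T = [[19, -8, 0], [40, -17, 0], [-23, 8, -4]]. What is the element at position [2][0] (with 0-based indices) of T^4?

-145

Characteristic polynomial: r^3 + 2r^2 - 11r - 12 = (r - 3)(r + 1)(r + 4), so the eigenvalues are -4, -1, 3.
r=3: eigenvector (1, 2, -1).
r=-4: eigenvector (0, 0, 1).
r=-1: eigenvector (2, 5, -2).
P = [[1, 0, 2], [2, 0, 5], [-1, 1, -2]], D = diag(3, -4, -1), P⁻¹ = [[5, -2, 0], [1, 0, 1], [-2, 1, 0]].
T⁴ = P·diag(81, 256, 1)·P⁻¹ = [[401, -160, 0], [800, -319, 0], [-145, 160, 256]].
The requested entry is -145.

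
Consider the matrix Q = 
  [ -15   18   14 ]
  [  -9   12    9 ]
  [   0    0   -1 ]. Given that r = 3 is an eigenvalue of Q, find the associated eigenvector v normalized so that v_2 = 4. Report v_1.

Q − 3I = [[-18, 18, 14], [-9, 9, 9], [0, 0, -4]].
Solving (Q − 3I)v = 0 gives the eigenspace spanned by (4, 4, 0).
With v_2 = 4, v = (4, 4, 0), so v_1 = 4.

4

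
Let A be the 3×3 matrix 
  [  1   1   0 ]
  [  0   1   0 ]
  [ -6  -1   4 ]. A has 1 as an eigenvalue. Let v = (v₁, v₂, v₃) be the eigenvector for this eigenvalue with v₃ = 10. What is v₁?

A − 1I = [[0, 1, 0], [0, 0, 0], [-6, -1, 3]].
Solving (A − 1I)v = 0 gives the eigenspace spanned by (5, 0, 10).
With v₃ = 10, v = (5, 0, 10), so v₁ = 5.

5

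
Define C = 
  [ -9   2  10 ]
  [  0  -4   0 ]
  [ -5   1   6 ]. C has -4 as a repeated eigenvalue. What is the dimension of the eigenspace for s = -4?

1

C + 4I = [[-5, 2, 10], [0, 0, 0], [-5, 1, 10]].
This matrix has rank 2, so its null space has dimension 3 − 2 = 1.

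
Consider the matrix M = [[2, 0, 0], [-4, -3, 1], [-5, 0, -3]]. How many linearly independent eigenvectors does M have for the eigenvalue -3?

1

M + 3I = [[5, 0, 0], [-4, 0, 1], [-5, 0, 0]].
This matrix has rank 2, so its null space has dimension 3 − 2 = 1.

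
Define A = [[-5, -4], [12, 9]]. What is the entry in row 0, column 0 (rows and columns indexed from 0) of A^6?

-2183

Characteristic polynomial: t^2 - 4t + 3 = (t - 3)(t - 1), so the eigenvalues are 1, 3.
t=3: eigenvector (1, -2).
t=1: eigenvector (2, -3).
P = [[1, 2], [-2, -3]], D = diag(3, 1), P⁻¹ = [[-3, -2], [2, 1]].
A⁶ = P·diag(729, 1)·P⁻¹ = [[-2183, -1456], [4368, 2913]].
The requested entry is -2183.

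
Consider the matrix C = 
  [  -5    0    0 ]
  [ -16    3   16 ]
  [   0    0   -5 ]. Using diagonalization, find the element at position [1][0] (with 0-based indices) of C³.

-304

Characteristic polynomial: μ^3 + 7μ^2 - 5μ - 75 = (μ - 3)(μ + 5)^2, so the eigenvalues are -5, -5, 3.
μ=-5: eigenvector (1, 2, 0).
μ=-5: eigenvector (0, -2, 1).
μ=3: eigenvector (0, 1, 0).
P = [[1, 0, 0], [2, -2, 1], [0, 1, 0]], D = diag(-5, -5, 3), P⁻¹ = [[1, 0, 0], [0, 0, 1], [-2, 1, 2]].
C³ = P·diag(-125, -125, 27)·P⁻¹ = [[-125, 0, 0], [-304, 27, 304], [0, 0, -125]].
The requested entry is -304.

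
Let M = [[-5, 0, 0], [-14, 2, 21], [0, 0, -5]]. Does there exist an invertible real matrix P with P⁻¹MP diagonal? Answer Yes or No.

Characteristic polynomial: p(μ) = μ^3 + 8μ^2 + 5μ - 50 = (μ - 2)(μ + 5)^2.
μ = -5 has algebraic multiplicity 2; rank(M + 5I) = 1, so geometric multiplicity = 2.
Every eigenvalue has geometric = algebraic multiplicity, so M is diagonalizable.

Yes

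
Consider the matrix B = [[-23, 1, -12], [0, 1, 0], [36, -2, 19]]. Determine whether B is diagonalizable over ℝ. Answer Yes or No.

Characteristic polynomial: p(r) = r^3 + 3r^2 - 9r + 5 = (r - 1)^2(r + 5).
r = 1 has algebraic multiplicity 2; rank(B − 1I) = 2, so geometric multiplicity = 1.
Geometric multiplicity < algebraic multiplicity, so B is not diagonalizable.

No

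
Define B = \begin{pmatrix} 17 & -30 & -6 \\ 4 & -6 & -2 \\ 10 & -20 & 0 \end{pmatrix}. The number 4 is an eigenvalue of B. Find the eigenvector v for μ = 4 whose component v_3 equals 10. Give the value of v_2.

B − 4I = [[13, -30, -6], [4, -10, -2], [10, -20, -4]].
Solving (B − 4I)v = 0 gives the eigenspace spanned by (0, -2, 10).
With v_3 = 10, v = (0, -2, 10), so v_2 = -2.

-2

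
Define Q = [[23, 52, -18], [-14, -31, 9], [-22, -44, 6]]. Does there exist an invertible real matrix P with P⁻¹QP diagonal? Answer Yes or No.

Yes

Characteristic polynomial: p(t) = t^3 + 2t^2 - 33t - 90 = (t - 6)(t + 3)(t + 5).
All 3 eigenvalues are distinct, so Q is diagonalizable.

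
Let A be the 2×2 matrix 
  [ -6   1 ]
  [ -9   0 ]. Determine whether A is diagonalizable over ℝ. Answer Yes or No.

No

Characteristic polynomial: p(r) = r^2 + 6r + 9 = (r + 3)^2.
r = -3 has algebraic multiplicity 2; rank(A + 3I) = 1, so geometric multiplicity = 1.
Geometric multiplicity < algebraic multiplicity, so A is not diagonalizable.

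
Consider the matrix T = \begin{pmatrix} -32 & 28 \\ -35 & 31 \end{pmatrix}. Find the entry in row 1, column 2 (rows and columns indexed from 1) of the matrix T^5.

Characteristic polynomial: λ^2 + λ - 12 = (λ - 3)(λ + 4), so the eigenvalues are -4, 3.
λ=3: eigenvector (-4, -5).
λ=-4: eigenvector (1, 1).
P = [[-4, 1], [-5, 1]], D = diag(3, -4), P⁻¹ = [[1, -1], [5, -4]].
T⁵ = P·diag(243, -1024)·P⁻¹ = [[-6092, 5068], [-6335, 5311]].
The requested entry is 5068.

5068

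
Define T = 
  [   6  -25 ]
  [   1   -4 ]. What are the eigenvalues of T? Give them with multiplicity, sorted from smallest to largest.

Characteristic polynomial: p(λ) = λ^2 - 2λ + 1 = (λ - 1)^2.
Roots (with multiplicity): 1, 1.

1, 1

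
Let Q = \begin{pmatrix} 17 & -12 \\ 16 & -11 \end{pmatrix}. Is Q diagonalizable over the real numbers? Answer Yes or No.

Yes

Characteristic polynomial: p(r) = r^2 - 6r + 5 = (r - 5)(r - 1).
All 2 eigenvalues are distinct, so Q is diagonalizable.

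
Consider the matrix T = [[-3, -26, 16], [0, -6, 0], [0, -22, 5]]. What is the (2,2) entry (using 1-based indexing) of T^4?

Characteristic polynomial: λ^3 + 4λ^2 - 27λ - 90 = (λ - 5)(λ + 3)(λ + 6), so the eigenvalues are -6, -3, 5.
λ=-3: eigenvector (1, 0, 0).
λ=-6: eigenvector (-2, 1, 2).
λ=5: eigenvector (2, 0, 1).
P = [[1, -2, 2], [0, 1, 0], [0, 2, 1]], D = diag(-3, -6, 5), P⁻¹ = [[1, 6, -2], [0, 1, 0], [0, -2, 1]].
T⁴ = P·diag(81, 1296, 625)·P⁻¹ = [[81, -4606, 1088], [0, 1296, 0], [0, 1342, 625]].
The requested entry is 1296.

1296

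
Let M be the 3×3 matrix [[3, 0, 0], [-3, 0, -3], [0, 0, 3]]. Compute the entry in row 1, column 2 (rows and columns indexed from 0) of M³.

Characteristic polynomial: s^3 - 6s^2 + 9s = s(s - 3)^2, so the eigenvalues are 0, 3, 3.
s=3: eigenvector (1, -1, 0).
s=0: eigenvector (0, 1, 0).
s=3: eigenvector (2, -3, 1).
P = [[1, 0, 2], [-1, 1, -3], [0, 0, 1]], D = diag(3, 0, 3), P⁻¹ = [[1, 0, -2], [1, 1, 1], [0, 0, 1]].
M³ = P·diag(27, 0, 27)·P⁻¹ = [[27, 0, 0], [-27, 0, -27], [0, 0, 27]].
The requested entry is -27.

-27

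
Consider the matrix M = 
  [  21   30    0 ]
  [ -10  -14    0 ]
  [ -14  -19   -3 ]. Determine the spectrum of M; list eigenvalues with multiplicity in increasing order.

-3, 1, 6

Characteristic polynomial: p(s) = s^3 - 4s^2 - 15s + 18 = (s - 6)(s - 1)(s + 3).
Roots (with multiplicity): -3, 1, 6.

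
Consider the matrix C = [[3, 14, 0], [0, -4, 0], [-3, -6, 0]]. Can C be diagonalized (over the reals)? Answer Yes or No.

Yes

Characteristic polynomial: p(t) = t^3 + t^2 - 12t = t(t - 3)(t + 4).
All 3 eigenvalues are distinct, so C is diagonalizable.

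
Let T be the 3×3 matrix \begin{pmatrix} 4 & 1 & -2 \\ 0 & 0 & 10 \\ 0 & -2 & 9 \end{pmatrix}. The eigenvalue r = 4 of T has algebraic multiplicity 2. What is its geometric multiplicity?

T − 4I = [[0, 1, -2], [0, -4, 10], [0, -2, 5]].
This matrix has rank 2, so its null space has dimension 3 − 2 = 1.

1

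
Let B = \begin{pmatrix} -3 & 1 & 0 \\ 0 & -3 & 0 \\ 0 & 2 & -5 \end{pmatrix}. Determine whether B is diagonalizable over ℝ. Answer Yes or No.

Characteristic polynomial: p(s) = s^3 + 11s^2 + 39s + 45 = (s + 3)^2(s + 5).
s = -3 has algebraic multiplicity 2; rank(B + 3I) = 2, so geometric multiplicity = 1.
Geometric multiplicity < algebraic multiplicity, so B is not diagonalizable.

No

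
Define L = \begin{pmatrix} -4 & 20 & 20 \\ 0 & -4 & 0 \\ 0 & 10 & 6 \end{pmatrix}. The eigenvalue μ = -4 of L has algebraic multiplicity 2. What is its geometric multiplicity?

L + 4I = [[0, 20, 20], [0, 0, 0], [0, 10, 10]].
This matrix has rank 1, so its null space has dimension 3 − 1 = 2.

2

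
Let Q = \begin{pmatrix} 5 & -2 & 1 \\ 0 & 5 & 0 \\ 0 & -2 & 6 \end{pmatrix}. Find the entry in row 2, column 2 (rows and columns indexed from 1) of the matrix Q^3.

125

Characteristic polynomial: r^3 - 16r^2 + 85r - 150 = (r - 6)(r - 5)^2, so the eigenvalues are 5, 5, 6.
r=5: eigenvector (1, 0, 0).
r=5: eigenvector (0, 1, 2).
r=6: eigenvector (1, 0, 1).
P = [[1, 0, 1], [0, 1, 0], [0, 2, 1]], D = diag(5, 5, 6), P⁻¹ = [[1, 2, -1], [0, 1, 0], [0, -2, 1]].
Q³ = P·diag(125, 125, 216)·P⁻¹ = [[125, -182, 91], [0, 125, 0], [0, -182, 216]].
The requested entry is 125.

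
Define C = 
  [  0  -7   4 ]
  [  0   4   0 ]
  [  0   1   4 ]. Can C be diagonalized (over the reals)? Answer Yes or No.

Characteristic polynomial: p(μ) = μ^3 - 8μ^2 + 16μ = μ(μ - 4)^2.
μ = 4 has algebraic multiplicity 2; rank(C − 4I) = 2, so geometric multiplicity = 1.
Geometric multiplicity < algebraic multiplicity, so C is not diagonalizable.

No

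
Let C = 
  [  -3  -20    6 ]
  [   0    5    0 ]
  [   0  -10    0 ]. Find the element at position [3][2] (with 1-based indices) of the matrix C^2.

-50

Characteristic polynomial: μ^3 - 2μ^2 - 15μ = μ(μ - 5)(μ + 3), so the eigenvalues are -3, 0, 5.
μ=-3: eigenvector (1, 0, 0).
μ=5: eigenvector (-4, 1, -2).
μ=0: eigenvector (2, 0, 1).
P = [[1, -4, 2], [0, 1, 0], [0, -2, 1]], D = diag(-3, 5, 0), P⁻¹ = [[1, 0, -2], [0, 1, 0], [0, 2, 1]].
C² = P·diag(9, 25, 0)·P⁻¹ = [[9, -100, -18], [0, 25, 0], [0, -50, 0]].
The requested entry is -50.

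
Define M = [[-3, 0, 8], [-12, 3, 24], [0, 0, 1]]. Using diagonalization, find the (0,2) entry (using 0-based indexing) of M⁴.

-160

Characteristic polynomial: λ^3 - λ^2 - 9λ + 9 = (λ - 3)(λ - 1)(λ + 3), so the eigenvalues are -3, 1, 3.
λ=-3: eigenvector (1, 2, 0).
λ=3: eigenvector (0, 1, 0).
λ=1: eigenvector (2, 0, 1).
P = [[1, 0, 2], [2, 1, 0], [0, 0, 1]], D = diag(-3, 3, 1), P⁻¹ = [[1, 0, -2], [-2, 1, 4], [0, 0, 1]].
M⁴ = P·diag(81, 81, 1)·P⁻¹ = [[81, 0, -160], [0, 81, 0], [0, 0, 1]].
The requested entry is -160.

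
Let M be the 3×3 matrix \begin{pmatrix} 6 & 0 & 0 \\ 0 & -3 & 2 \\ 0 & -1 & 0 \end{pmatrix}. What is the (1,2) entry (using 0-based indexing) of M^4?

-30

Characteristic polynomial: t^3 - 3t^2 - 16t - 12 = (t - 6)(t + 1)(t + 2), so the eigenvalues are -2, -1, 6.
t=6: eigenvector (1, 0, 0).
t=-1: eigenvector (0, -1, -1).
t=-2: eigenvector (0, 2, 1).
P = [[1, 0, 0], [0, -1, 2], [0, -1, 1]], D = diag(6, -1, -2), P⁻¹ = [[1, 0, 0], [0, 1, -2], [0, 1, -1]].
M⁴ = P·diag(1296, 1, 16)·P⁻¹ = [[1296, 0, 0], [0, 31, -30], [0, 15, -14]].
The requested entry is -30.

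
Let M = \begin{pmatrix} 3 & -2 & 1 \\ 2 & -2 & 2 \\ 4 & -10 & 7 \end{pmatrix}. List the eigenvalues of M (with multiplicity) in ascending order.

2, 3, 3

Characteristic polynomial: p(s) = s^3 - 8s^2 + 21s - 18 = (s - 3)^2(s - 2).
Roots (with multiplicity): 2, 3, 3.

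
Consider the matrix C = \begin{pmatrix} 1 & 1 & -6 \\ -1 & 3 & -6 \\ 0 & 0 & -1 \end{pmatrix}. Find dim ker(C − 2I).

1

C − 2I = [[-1, 1, -6], [-1, 1, -6], [0, 0, -3]].
This matrix has rank 2, so its null space has dimension 3 − 2 = 1.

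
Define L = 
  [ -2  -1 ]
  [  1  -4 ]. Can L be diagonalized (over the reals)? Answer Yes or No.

Characteristic polynomial: p(r) = r^2 + 6r + 9 = (r + 3)^2.
r = -3 has algebraic multiplicity 2; rank(L + 3I) = 1, so geometric multiplicity = 1.
Geometric multiplicity < algebraic multiplicity, so L is not diagonalizable.

No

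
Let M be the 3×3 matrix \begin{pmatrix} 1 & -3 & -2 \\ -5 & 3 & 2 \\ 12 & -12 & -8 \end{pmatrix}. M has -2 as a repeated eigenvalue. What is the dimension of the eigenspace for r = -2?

M + 2I = [[3, -3, -2], [-5, 5, 2], [12, -12, -6]].
This matrix has rank 2, so its null space has dimension 3 − 2 = 1.

1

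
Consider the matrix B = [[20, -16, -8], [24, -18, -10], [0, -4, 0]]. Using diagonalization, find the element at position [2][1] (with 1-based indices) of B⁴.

Characteristic polynomial: λ^3 - 2λ^2 - 16λ + 32 = (λ - 4)(λ - 2)(λ + 4), so the eigenvalues are -4, 2, 4.
λ=-4: eigenvector (1, 1, 1).
λ=2: eigenvector (0, 1, -2).
λ=4: eigenvector (1, 2, -2).
P = [[1, 0, 1], [1, 1, 2], [1, -2, -2]], D = diag(-4, 2, 4), P⁻¹ = [[-2, 2, 1], [-4, 3, 1], [3, -2, -1]].
B⁴ = P·diag(256, 16, 256)·P⁻¹ = [[256, 0, 0], [960, -464, -240], [-1920, 1440, 736]].
The requested entry is 960.

960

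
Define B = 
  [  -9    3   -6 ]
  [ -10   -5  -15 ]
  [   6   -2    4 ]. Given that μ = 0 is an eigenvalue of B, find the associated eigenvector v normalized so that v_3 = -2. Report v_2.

B = [[-9, 3, -6], [-10, -5, -15], [6, -2, 4]].
Solving (B)v = 0 gives the eigenspace spanned by (2, 2, -2).
With v_3 = -2, v = (2, 2, -2), so v_2 = 2.

2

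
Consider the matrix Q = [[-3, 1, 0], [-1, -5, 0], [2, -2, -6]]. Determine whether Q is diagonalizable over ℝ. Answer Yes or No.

Characteristic polynomial: p(r) = r^3 + 14r^2 + 64r + 96 = (r + 4)^2(r + 6).
r = -4 has algebraic multiplicity 2; rank(Q + 4I) = 2, so geometric multiplicity = 1.
Geometric multiplicity < algebraic multiplicity, so Q is not diagonalizable.

No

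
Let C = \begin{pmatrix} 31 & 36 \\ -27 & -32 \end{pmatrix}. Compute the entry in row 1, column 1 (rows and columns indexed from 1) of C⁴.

Characteristic polynomial: μ^2 + μ - 20 = (μ - 4)(μ + 5), so the eigenvalues are -5, 4.
μ=-5: eigenvector (1, -1).
μ=4: eigenvector (4, -3).
P = [[1, 4], [-1, -3]], D = diag(-5, 4), P⁻¹ = [[-3, -4], [1, 1]].
C⁴ = P·diag(625, 256)·P⁻¹ = [[-851, -1476], [1107, 1732]].
The requested entry is -851.

-851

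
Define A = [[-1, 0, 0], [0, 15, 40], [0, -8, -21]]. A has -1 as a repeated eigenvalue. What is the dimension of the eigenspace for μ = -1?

A + 1I = [[0, 0, 0], [0, 16, 40], [0, -8, -20]].
This matrix has rank 1, so its null space has dimension 3 − 1 = 2.

2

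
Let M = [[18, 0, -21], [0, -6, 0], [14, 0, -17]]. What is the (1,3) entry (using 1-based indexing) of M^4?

-525

Characteristic polynomial: r^3 + 5r^2 - 18r - 72 = (r - 4)(r + 3)(r + 6), so the eigenvalues are -6, -3, 4.
r=4: eigenvector (3, 0, 2).
r=-3: eigenvector (1, 0, 1).
r=-6: eigenvector (0, 1, 0).
P = [[3, 1, 0], [0, 0, 1], [2, 1, 0]], D = diag(4, -3, -6), P⁻¹ = [[1, 0, -1], [-2, 0, 3], [0, 1, 0]].
M⁴ = P·diag(256, 81, 1296)·P⁻¹ = [[606, 0, -525], [0, 1296, 0], [350, 0, -269]].
The requested entry is -525.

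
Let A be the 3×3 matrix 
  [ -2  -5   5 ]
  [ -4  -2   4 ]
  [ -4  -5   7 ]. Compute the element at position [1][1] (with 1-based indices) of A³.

Characteristic polynomial: λ^3 - 3λ^2 - 4λ + 12 = (λ - 3)(λ - 2)(λ + 2), so the eigenvalues are -2, 2, 3.
λ=-2: eigenvector (1, 1, 1).
λ=2: eigenvector (0, 1, 1).
λ=3: eigenvector (1, 0, 1).
P = [[1, 0, 1], [1, 1, 0], [1, 1, 1]], D = diag(-2, 2, 3), P⁻¹ = [[1, 1, -1], [-1, 0, 1], [0, -1, 1]].
A³ = P·diag(-8, 8, 27)·P⁻¹ = [[-8, -35, 35], [-16, -8, 16], [-16, -35, 43]].
The requested entry is -8.

-8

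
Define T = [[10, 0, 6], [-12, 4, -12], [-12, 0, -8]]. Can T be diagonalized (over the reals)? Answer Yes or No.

Characteristic polynomial: p(s) = s^3 - 6s^2 + 32 = (s - 4)^2(s + 2).
s = 4 has algebraic multiplicity 2; rank(T − 4I) = 1, so geometric multiplicity = 2.
Every eigenvalue has geometric = algebraic multiplicity, so T is diagonalizable.

Yes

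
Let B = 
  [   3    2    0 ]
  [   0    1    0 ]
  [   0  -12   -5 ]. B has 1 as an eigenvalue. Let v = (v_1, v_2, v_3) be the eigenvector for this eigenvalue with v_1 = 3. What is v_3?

B − 1I = [[2, 2, 0], [0, 0, 0], [0, -12, -6]].
Solving (B − 1I)v = 0 gives the eigenspace spanned by (3, -3, 6).
With v_1 = 3, v = (3, -3, 6), so v_3 = 6.

6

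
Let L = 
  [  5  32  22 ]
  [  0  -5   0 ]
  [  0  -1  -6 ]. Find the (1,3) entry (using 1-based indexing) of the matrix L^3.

682

Characteristic polynomial: μ^3 + 6μ^2 - 25μ - 150 = (μ - 5)(μ + 5)(μ + 6), so the eigenvalues are -6, -5, 5.
μ=5: eigenvector (1, 0, 0).
μ=-5: eigenvector (-1, 1, -1).
μ=-6: eigenvector (-2, 0, 1).
P = [[1, -1, -2], [0, 1, 0], [0, -1, 1]], D = diag(5, -5, -6), P⁻¹ = [[1, 3, 2], [0, 1, 0], [0, 1, 1]].
L³ = P·diag(125, -125, -216)·P⁻¹ = [[125, 932, 682], [0, -125, 0], [0, -91, -216]].
The requested entry is 682.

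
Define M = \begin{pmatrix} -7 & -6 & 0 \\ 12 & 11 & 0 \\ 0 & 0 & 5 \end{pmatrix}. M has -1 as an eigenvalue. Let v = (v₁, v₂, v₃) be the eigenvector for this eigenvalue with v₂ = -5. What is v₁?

5

M + 1I = [[-6, -6, 0], [12, 12, 0], [0, 0, 6]].
Solving (M + 1I)v = 0 gives the eigenspace spanned by (5, -5, 0).
With v₂ = -5, v = (5, -5, 0), so v₁ = 5.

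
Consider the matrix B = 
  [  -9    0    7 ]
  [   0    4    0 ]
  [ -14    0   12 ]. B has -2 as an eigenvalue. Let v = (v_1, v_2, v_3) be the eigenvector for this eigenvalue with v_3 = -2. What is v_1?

-2

B + 2I = [[-7, 0, 7], [0, 6, 0], [-14, 0, 14]].
Solving (B + 2I)v = 0 gives the eigenspace spanned by (-2, 0, -2).
With v_3 = -2, v = (-2, 0, -2), so v_1 = -2.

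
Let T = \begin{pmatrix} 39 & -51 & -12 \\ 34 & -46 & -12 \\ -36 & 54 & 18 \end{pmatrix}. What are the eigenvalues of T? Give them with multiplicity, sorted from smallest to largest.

0, 5, 6

Characteristic polynomial: p(s) = s^3 - 11s^2 + 30s = s(s - 6)(s - 5).
Roots (with multiplicity): 0, 5, 6.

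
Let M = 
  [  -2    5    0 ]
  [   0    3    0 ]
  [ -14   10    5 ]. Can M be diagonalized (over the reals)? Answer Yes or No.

Characteristic polynomial: p(μ) = μ^3 - 6μ^2 - μ + 30 = (μ - 5)(μ - 3)(μ + 2).
All 3 eigenvalues are distinct, so M is diagonalizable.

Yes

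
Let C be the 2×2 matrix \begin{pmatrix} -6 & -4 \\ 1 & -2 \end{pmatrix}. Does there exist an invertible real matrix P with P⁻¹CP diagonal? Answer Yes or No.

No

Characteristic polynomial: p(μ) = μ^2 + 8μ + 16 = (μ + 4)^2.
μ = -4 has algebraic multiplicity 2; rank(C + 4I) = 1, so geometric multiplicity = 1.
Geometric multiplicity < algebraic multiplicity, so C is not diagonalizable.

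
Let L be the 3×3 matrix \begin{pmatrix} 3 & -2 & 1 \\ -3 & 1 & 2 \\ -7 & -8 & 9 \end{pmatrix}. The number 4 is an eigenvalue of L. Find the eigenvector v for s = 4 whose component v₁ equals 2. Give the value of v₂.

L − 4I = [[-1, -2, 1], [-3, -3, 2], [-7, -8, 5]].
Solving (L − 4I)v = 0 gives the eigenspace spanned by (2, 2, 6).
With v₁ = 2, v = (2, 2, 6), so v₂ = 2.

2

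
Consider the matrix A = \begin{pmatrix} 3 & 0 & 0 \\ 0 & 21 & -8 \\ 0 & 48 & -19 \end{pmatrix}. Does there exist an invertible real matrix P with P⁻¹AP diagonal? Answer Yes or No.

Yes

Characteristic polynomial: p(λ) = λ^3 - 5λ^2 - 9λ + 45 = (λ - 5)(λ - 3)(λ + 3).
All 3 eigenvalues are distinct, so A is diagonalizable.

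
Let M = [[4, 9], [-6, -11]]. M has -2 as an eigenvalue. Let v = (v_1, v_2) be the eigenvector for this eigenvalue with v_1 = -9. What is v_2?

M + 2I = [[6, 9], [-6, -9]].
Solving (M + 2I)v = 0 gives the eigenspace spanned by (-9, 6).
With v_1 = -9, v = (-9, 6), so v_2 = 6.

6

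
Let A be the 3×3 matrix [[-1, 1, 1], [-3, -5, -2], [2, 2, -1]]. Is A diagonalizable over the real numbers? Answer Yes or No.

No

Characteristic polynomial: p(r) = r^3 + 7r^2 + 16r + 12 = (r + 2)^2(r + 3).
r = -2 has algebraic multiplicity 2; rank(A + 2I) = 2, so geometric multiplicity = 1.
Geometric multiplicity < algebraic multiplicity, so A is not diagonalizable.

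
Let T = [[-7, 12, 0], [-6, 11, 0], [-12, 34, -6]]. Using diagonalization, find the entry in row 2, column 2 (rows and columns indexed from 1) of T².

49

Characteristic polynomial: s^3 + 2s^2 - 29s - 30 = (s - 5)(s + 1)(s + 6), so the eigenvalues are -6, -1, 5.
s=5: eigenvector (-1, -1, -2).
s=-1: eigenvector (2, 1, 2).
s=-6: eigenvector (0, 0, 1).
P = [[-1, 2, 0], [-1, 1, 0], [-2, 2, 1]], D = diag(5, -1, -6), P⁻¹ = [[1, -2, 0], [1, -1, 0], [0, -2, 1]].
T² = P·diag(25, 1, 36)·P⁻¹ = [[-23, 48, 0], [-24, 49, 0], [-48, 26, 36]].
The requested entry is 49.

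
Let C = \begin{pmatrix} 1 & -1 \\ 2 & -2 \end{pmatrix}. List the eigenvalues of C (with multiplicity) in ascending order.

-1, 0

Characteristic polynomial: p(μ) = μ^2 + μ = μ(μ + 1).
Roots (with multiplicity): -1, 0.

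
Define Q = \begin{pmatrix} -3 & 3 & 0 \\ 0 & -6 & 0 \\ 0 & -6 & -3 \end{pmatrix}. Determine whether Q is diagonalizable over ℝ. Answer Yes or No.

Characteristic polynomial: p(λ) = λ^3 + 12λ^2 + 45λ + 54 = (λ + 3)^2(λ + 6).
λ = -3 has algebraic multiplicity 2; rank(Q + 3I) = 1, so geometric multiplicity = 2.
Every eigenvalue has geometric = algebraic multiplicity, so Q is diagonalizable.

Yes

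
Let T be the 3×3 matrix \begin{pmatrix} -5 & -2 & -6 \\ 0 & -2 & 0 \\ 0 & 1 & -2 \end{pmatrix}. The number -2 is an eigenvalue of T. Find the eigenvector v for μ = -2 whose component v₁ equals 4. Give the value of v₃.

-2

T + 2I = [[-3, -2, -6], [0, 0, 0], [0, 1, 0]].
Solving (T + 2I)v = 0 gives the eigenspace spanned by (4, 0, -2).
With v₁ = 4, v = (4, 0, -2), so v₃ = -2.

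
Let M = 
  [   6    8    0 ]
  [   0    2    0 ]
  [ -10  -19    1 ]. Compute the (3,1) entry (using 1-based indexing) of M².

Characteristic polynomial: t^3 - 9t^2 + 20t - 12 = (t - 6)(t - 2)(t - 1), so the eigenvalues are 1, 2, 6.
t=6: eigenvector (1, 0, -2).
t=1: eigenvector (0, 0, 1).
t=2: eigenvector (-2, 1, 1).
P = [[1, 0, -2], [0, 0, 1], [-2, 1, 1]], D = diag(6, 1, 2), P⁻¹ = [[1, 2, 0], [2, 3, 1], [0, 1, 0]].
M² = P·diag(36, 1, 4)·P⁻¹ = [[36, 64, 0], [0, 4, 0], [-70, -137, 1]].
The requested entry is -70.

-70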